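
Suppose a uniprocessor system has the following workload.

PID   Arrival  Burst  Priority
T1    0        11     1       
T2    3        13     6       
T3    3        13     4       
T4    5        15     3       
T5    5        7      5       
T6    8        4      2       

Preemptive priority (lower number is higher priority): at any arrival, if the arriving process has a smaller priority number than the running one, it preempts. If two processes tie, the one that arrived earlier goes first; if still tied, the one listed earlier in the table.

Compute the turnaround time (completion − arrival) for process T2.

60

Timeline: | T1 0-11 | T6 11-15 | T4 15-30 | T3 30-43 | T5 43-50 | T2 50-63 |
Completion: T1=11  T2=63  T3=43  T4=30  T5=50  T6=15
Turnaround(T2) = completion − arrival = 63 − 3 = 60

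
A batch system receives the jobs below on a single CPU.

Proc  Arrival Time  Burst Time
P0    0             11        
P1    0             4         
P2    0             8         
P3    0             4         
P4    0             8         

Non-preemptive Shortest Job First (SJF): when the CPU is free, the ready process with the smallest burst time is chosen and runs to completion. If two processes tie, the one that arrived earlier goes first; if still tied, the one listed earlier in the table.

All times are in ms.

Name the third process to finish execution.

P2

Timeline: | P1 0-4 | P3 4-8 | P2 8-16 | P4 16-24 | P0 24-35 |
Completion: P0=35  P1=4  P2=16  P3=8  P4=24
Finish order: P1 → P3 → P2 → P4 → P0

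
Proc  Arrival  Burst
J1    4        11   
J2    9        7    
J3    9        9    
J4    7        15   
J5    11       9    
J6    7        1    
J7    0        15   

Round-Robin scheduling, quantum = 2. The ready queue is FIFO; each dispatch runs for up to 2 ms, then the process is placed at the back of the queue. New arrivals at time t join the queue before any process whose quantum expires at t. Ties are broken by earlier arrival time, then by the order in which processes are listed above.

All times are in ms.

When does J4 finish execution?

67

Schedule: | J7 0-4 | J1 4-6 | J7 6-8 | J1 8-10 | J4 10-12 | J6 12-13 | J7 13-15 | J2 15-17 | J3 17-19 | J1 19-21 | J5 21-23 | J4 23-25 | J7 25-27 | J2 27-29 | J3 29-31 | J1 31-33 | J5 33-35 | J4 35-37 | J7 37-39 | J2 39-41 | J3 41-43 | J1 43-45 | J5 45-47 | J4 47-49 | J7 49-51 | J2 51-52 | J3 52-54 | J1 54-55 | J5 55-57 | J4 57-59 | J7 59-60 | J3 60-61 | J5 61-62 | J4 62-67 |
Completion: J1=55  J2=52  J3=61  J4=67  J5=62  J6=13  J7=60
Turnaround (C−A): J1=51  J2=43  J3=52  J4=60  J5=51  J6=6  J7=60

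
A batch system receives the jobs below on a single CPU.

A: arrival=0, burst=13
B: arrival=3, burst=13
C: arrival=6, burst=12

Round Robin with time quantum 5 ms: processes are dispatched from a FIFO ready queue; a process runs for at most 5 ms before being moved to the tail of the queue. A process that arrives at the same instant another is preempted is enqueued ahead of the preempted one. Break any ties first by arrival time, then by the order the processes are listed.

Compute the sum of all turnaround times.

93

Schedule: | A 0-5 | B 5-10 | A 10-15 | C 15-20 | B 20-25 | A 25-28 | C 28-33 | B 33-36 | C 36-38 |
Completion: A=28  B=36  C=38
Turnaround (C−A): A=28  B=33  C=32
Turnaround = completion − arrival: A=28, B=33, C=32
Total turnaround = 28 + 33 + 32 = 93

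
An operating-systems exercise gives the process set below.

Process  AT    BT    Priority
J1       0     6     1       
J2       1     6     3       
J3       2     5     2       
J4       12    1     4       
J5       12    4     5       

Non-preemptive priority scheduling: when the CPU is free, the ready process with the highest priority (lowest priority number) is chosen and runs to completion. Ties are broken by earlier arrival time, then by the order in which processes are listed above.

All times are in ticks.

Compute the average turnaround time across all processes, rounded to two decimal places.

9.40

Schedule: | J1 0-6 | J3 6-11 | J2 11-17 | J4 17-18 | J5 18-22 |
Completion: J1=6  J2=17  J3=11  J4=18  J5=22
Turnaround times: J1=6, J2=16, J3=9, J4=6, J5=10
Average turnaround = (6+16+9+6+10) / 5 = 47/5 = 9.40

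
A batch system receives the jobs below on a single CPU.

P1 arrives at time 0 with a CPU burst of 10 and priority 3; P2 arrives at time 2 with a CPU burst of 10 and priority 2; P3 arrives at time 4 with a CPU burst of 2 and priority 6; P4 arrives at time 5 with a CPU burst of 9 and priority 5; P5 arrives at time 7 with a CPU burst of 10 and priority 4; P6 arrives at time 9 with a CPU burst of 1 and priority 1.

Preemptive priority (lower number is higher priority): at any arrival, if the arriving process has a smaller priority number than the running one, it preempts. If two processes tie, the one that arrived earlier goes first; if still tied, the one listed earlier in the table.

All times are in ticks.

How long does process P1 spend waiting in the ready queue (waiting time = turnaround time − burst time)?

11

Schedule: | P1 0-2 | P2 2-9 | P6 9-10 | P2 10-13 | P1 13-21 | P5 21-31 | P4 31-40 | P3 40-42 |
Completion: P1=21  P2=13  P3=42  P4=40  P5=31  P6=10
Turnaround (C−A): P1=21  P2=11  P3=38  P4=35  P5=24  P6=1
Waiting(P1) = turnaround − burst = 21 − 10 = 11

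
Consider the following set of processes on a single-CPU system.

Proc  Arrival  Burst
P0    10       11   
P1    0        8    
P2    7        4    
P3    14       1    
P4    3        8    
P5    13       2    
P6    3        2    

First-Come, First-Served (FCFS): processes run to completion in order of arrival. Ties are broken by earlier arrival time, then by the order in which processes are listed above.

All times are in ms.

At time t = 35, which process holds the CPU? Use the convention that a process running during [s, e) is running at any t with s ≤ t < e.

Schedule: | P1 0-8 | P4 8-16 | P6 16-18 | P2 18-22 | P0 22-33 | P5 33-35 | P3 35-36 |
Completion: P0=33  P1=8  P2=22  P3=36  P4=16  P5=35  P6=18
Turnaround (C−A): P0=23  P1=8  P2=15  P3=22  P4=13  P5=22  P6=15

P3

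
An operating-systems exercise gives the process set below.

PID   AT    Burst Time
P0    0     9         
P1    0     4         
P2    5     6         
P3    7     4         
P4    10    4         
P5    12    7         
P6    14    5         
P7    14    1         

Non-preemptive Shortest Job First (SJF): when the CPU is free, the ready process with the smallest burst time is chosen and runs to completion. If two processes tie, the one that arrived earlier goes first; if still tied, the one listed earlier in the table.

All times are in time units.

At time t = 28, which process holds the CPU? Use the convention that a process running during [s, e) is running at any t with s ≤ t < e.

P2

Gantt: | P1 0-4 | P0 4-13 | P3 13-17 | P7 17-18 | P4 18-22 | P6 22-27 | P2 27-33 | P5 33-40 |
Completion: P0=13  P1=4  P2=33  P3=17  P4=22  P5=40  P6=27  P7=18
Turnaround (C−A): P0=13  P1=4  P2=28  P3=10  P4=12  P5=28  P6=13  P7=4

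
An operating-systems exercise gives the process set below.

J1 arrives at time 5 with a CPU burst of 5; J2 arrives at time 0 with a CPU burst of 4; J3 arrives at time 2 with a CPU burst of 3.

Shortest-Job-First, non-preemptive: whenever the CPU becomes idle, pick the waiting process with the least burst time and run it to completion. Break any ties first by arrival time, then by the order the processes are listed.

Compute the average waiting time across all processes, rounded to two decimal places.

Gantt: | J2 0-4 | J3 4-7 | J1 7-12 |
Completion: J1=12  J2=4  J3=7
Turnaround (C−A): J1=7  J2=4  J3=5
Waiting times: J1=2, J2=0, J3=2
Average waiting = (2+0+2) / 3 = 4/3 = 1.33

1.33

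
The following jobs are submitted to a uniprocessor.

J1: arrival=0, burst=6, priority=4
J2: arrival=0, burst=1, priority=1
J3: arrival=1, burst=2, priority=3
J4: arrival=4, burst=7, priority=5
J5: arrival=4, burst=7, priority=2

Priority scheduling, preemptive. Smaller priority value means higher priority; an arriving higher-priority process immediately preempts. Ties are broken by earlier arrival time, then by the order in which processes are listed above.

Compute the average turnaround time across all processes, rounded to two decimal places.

Gantt: | J2 0-1 | J3 1-3 | J1 3-4 | J5 4-11 | J1 11-16 | J4 16-23 |
Completion: J1=16  J2=1  J3=3  J4=23  J5=11
Turnaround (C−A): J1=16  J2=1  J3=2  J4=19  J5=7
Turnaround times: J1=16, J2=1, J3=2, J4=19, J5=7
Average turnaround = (16+1+2+19+7) / 5 = 45/5 = 9.00

9.00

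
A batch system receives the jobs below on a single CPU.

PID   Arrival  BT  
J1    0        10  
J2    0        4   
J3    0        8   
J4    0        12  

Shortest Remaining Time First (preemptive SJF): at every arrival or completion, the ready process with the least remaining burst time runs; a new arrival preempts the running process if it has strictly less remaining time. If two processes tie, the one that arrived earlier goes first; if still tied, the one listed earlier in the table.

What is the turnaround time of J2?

4

Timeline: | J2 0-4 | J3 4-12 | J1 12-22 | J4 22-34 |
Completion: J1=22  J2=4  J3=12  J4=34
Turnaround (C−A): J1=22  J2=4  J3=12  J4=34
Turnaround(J2) = completion − arrival = 4 − 0 = 4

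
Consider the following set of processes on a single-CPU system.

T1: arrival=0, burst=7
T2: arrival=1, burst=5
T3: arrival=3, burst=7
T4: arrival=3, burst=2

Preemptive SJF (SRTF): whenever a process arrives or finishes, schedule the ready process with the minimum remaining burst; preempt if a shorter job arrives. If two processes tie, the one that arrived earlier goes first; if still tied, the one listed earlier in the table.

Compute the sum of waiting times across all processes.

Timeline: | T1 0-1 | T2 1-3 | T4 3-5 | T2 5-8 | T1 8-14 | T3 14-21 |
Completion: T1=14  T2=8  T3=21  T4=5
Turnaround (C−A): T1=14  T2=7  T3=18  T4=2
Waiting = turnaround − burst: T1=7, T2=2, T3=11, T4=0
Total waiting = 7 + 2 + 11 + 0 = 20

20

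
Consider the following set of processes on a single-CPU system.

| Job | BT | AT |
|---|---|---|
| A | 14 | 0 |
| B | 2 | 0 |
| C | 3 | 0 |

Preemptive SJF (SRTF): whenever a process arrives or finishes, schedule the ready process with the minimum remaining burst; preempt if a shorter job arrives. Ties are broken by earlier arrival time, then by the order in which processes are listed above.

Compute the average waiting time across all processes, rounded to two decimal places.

2.33

Timeline: | B 0-2 | C 2-5 | A 5-19 |
Completion: A=19  B=2  C=5
Turnaround (C−A): A=19  B=2  C=5
Waiting times: A=5, B=0, C=2
Average waiting = (5+0+2) / 3 = 7/3 = 2.33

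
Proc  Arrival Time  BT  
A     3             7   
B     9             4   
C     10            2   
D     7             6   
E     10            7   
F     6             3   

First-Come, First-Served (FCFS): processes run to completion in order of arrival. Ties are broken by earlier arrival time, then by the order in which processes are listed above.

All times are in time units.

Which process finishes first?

A

Schedule: | idle 0-3 | A 3-10 | F 10-13 | D 13-19 | B 19-23 | C 23-25 | E 25-32 |
Completion: A=10  B=23  C=25  D=19  E=32  F=13
Turnaround (C−A): A=7  B=14  C=15  D=12  E=22  F=7
Finish order: A → F → D → B → C → E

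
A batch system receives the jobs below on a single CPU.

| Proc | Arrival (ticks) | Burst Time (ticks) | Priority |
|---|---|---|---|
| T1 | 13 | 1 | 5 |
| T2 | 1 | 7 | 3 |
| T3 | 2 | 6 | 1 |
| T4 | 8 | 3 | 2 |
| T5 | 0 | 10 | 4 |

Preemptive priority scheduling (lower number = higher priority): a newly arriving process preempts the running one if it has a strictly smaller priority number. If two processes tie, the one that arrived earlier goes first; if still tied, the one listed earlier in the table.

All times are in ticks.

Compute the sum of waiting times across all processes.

38

Schedule: | T5 0-1 | T2 1-2 | T3 2-8 | T4 8-11 | T2 11-17 | T5 17-26 | T1 26-27 |
Completion: T1=27  T2=17  T3=8  T4=11  T5=26
Turnaround (C−A): T1=14  T2=16  T3=6  T4=3  T5=26
Waiting = turnaround − burst: T1=13, T2=9, T3=0, T4=0, T5=16
Total waiting = 13 + 9 + 0 + 0 + 16 = 38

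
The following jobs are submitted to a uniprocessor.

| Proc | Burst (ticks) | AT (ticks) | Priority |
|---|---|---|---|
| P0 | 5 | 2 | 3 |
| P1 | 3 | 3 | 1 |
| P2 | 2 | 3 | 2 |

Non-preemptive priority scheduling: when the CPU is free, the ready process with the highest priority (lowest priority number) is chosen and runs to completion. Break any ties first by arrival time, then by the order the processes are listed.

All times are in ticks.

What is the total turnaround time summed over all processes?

Gantt: | idle 0-2 | P0 2-7 | P1 7-10 | P2 10-12 |
Completion: P0=7  P1=10  P2=12
Turnaround (C−A): P0=5  P1=7  P2=9
Turnaround = completion − arrival: P0=5, P1=7, P2=9
Total turnaround = 5 + 7 + 9 = 21

21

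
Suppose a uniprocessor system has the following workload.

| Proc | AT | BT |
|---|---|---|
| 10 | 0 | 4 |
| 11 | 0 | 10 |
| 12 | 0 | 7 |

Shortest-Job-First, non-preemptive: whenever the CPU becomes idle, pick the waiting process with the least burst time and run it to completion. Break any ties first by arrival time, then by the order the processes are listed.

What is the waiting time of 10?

Schedule: | 10 0-4 | 12 4-11 | 11 11-21 |
Completion: 10=4  11=21  12=11
Turnaround (C−A): 10=4  11=21  12=11
Waiting(10) = turnaround − burst = 4 − 4 = 0

0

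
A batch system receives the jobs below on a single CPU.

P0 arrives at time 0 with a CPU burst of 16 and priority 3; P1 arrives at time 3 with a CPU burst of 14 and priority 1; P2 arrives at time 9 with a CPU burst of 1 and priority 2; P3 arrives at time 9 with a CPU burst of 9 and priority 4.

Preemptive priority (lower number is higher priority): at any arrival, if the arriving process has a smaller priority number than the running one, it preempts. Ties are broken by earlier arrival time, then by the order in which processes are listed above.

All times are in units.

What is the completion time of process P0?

31

Timeline: | P0 0-3 | P1 3-17 | P2 17-18 | P0 18-31 | P3 31-40 |
Completion: P0=31  P1=17  P2=18  P3=40
Turnaround (C−A): P0=31  P1=14  P2=9  P3=31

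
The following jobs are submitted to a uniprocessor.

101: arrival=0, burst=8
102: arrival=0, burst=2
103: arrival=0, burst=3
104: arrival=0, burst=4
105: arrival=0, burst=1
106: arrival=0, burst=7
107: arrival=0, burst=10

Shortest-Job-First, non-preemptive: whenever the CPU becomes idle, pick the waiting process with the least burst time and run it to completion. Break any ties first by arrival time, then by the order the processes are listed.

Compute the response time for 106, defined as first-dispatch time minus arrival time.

10

Timeline: | 105 0-1 | 102 1-3 | 103 3-6 | 104 6-10 | 106 10-17 | 101 17-25 | 107 25-35 |
Completion: 101=25  102=3  103=6  104=10  105=1  106=17  107=35
Turnaround (C−A): 101=25  102=3  103=6  104=10  105=1  106=17  107=35
Response(106) = first start − arrival = 10 − 0 = 10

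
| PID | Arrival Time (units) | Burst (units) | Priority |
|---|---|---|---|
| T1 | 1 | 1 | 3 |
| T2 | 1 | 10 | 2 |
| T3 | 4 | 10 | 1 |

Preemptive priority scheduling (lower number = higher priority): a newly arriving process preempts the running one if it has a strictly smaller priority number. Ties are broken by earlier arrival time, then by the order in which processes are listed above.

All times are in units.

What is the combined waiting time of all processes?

Schedule: | idle 0-1 | T2 1-4 | T3 4-14 | T2 14-21 | T1 21-22 |
Completion: T1=22  T2=21  T3=14
Turnaround (C−A): T1=21  T2=20  T3=10
Waiting = turnaround − burst: T1=20, T2=10, T3=0
Total waiting = 20 + 10 + 0 = 30

30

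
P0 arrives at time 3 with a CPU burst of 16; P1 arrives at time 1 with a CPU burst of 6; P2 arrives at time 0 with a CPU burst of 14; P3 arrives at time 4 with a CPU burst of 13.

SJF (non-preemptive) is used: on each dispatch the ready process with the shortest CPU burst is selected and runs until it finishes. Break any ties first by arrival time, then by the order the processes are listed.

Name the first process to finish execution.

P2

Schedule: | P2 0-14 | P1 14-20 | P3 20-33 | P0 33-49 |
Completion: P0=49  P1=20  P2=14  P3=33
Turnaround (C−A): P0=46  P1=19  P2=14  P3=29
Finish order: P2 → P1 → P3 → P0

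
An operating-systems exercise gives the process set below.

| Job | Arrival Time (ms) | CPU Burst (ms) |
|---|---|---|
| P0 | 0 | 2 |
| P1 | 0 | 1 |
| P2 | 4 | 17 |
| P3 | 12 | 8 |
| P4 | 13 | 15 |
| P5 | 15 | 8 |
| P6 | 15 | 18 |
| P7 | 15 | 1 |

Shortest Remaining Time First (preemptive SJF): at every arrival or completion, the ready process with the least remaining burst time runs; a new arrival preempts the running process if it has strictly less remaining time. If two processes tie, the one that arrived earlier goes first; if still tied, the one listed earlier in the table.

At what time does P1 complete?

Gantt: | P1 0-1 | P0 1-3 | idle 3-4 | P2 4-12 | P3 12-15 | P7 15-16 | P3 16-21 | P5 21-29 | P2 29-38 | P4 38-53 | P6 53-71 |
Completion: P0=3  P1=1  P2=38  P3=21  P4=53  P5=29  P6=71  P7=16
Turnaround (C−A): P0=3  P1=1  P2=34  P3=9  P4=40  P5=14  P6=56  P7=1

1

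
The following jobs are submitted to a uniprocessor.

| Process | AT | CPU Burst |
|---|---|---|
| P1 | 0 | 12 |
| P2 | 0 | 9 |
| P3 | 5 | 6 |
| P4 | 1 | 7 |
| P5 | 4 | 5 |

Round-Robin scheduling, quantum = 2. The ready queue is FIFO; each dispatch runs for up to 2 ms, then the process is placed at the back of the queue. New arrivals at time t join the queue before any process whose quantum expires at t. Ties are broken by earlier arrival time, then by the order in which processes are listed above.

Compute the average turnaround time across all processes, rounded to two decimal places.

32.40

Timeline: | P1 0-2 | P2 2-4 | P4 4-6 | P1 6-8 | P5 8-10 | P2 10-12 | P3 12-14 | P4 14-16 | P1 16-18 | P5 18-20 | P2 20-22 | P3 22-24 | P4 24-26 | P1 26-28 | P5 28-29 | P2 29-31 | P3 31-33 | P4 33-34 | P1 34-36 | P2 36-37 | P1 37-39 |
Completion: P1=39  P2=37  P3=33  P4=34  P5=29
Turnaround (C−A): P1=39  P2=37  P3=28  P4=33  P5=25
Turnaround times: P1=39, P2=37, P3=28, P4=33, P5=25
Average turnaround = (39+37+28+33+25) / 5 = 162/5 = 32.40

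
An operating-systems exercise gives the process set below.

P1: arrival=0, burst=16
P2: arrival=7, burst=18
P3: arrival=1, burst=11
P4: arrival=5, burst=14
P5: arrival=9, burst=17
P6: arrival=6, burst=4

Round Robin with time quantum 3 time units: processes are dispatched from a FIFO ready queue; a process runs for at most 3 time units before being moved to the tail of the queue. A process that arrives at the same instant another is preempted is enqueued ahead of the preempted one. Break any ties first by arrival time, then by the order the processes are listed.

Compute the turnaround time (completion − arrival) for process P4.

64

Timeline: | P1 0-3 | P3 3-6 | P1 6-9 | P4 9-12 | P6 12-15 | P3 15-18 | P2 18-21 | P5 21-24 | P1 24-27 | P4 27-30 | P6 30-31 | P3 31-34 | P2 34-37 | P5 37-40 | P1 40-43 | P4 43-46 | P3 46-48 | P2 48-51 | P5 51-54 | P1 54-57 | P4 57-60 | P2 60-63 | P5 63-66 | P1 66-67 | P4 67-69 | P2 69-72 | P5 72-75 | P2 75-78 | P5 78-80 |
Completion: P1=67  P2=78  P3=48  P4=69  P5=80  P6=31
Turnaround (C−A): P1=67  P2=71  P3=47  P4=64  P5=71  P6=25
Turnaround(P4) = completion − arrival = 69 − 5 = 64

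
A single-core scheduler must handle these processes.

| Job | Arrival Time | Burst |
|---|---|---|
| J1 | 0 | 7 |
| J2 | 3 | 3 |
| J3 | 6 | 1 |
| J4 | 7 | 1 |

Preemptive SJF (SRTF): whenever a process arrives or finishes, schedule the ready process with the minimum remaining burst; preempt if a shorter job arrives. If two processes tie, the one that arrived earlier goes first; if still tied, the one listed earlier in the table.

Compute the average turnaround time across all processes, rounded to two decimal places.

Schedule: | J1 0-3 | J2 3-6 | J3 6-7 | J4 7-8 | J1 8-12 |
Completion: J1=12  J2=6  J3=7  J4=8
Turnaround times: J1=12, J2=3, J3=1, J4=1
Average turnaround = (12+3+1+1) / 4 = 17/4 = 4.25

4.25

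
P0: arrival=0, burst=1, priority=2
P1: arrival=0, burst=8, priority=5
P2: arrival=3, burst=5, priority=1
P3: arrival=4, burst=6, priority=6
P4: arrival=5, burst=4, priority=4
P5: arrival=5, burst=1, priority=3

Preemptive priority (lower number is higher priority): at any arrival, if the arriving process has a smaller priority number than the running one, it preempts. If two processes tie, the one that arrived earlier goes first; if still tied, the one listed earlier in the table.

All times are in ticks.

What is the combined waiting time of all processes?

Timeline: | P0 0-1 | P1 1-3 | P2 3-8 | P5 8-9 | P4 9-13 | P1 13-19 | P3 19-25 |
Completion: P0=1  P1=19  P2=8  P3=25  P4=13  P5=9
Waiting = turnaround − burst: P0=0, P1=11, P2=0, P3=15, P4=4, P5=3
Total waiting = 0 + 11 + 0 + 15 + 4 + 3 = 33

33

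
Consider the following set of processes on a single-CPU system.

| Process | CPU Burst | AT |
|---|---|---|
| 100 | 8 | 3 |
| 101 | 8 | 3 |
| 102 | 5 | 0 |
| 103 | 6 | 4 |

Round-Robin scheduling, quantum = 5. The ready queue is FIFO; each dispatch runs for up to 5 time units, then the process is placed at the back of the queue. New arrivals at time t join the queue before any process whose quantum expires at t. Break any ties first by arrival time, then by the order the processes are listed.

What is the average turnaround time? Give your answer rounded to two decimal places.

Timeline: | 102 0-5 | 100 5-10 | 101 10-15 | 103 15-20 | 100 20-23 | 101 23-26 | 103 26-27 |
Completion: 100=23  101=26  102=5  103=27
Turnaround (C−A): 100=20  101=23  102=5  103=23
Turnaround times: 100=20, 101=23, 102=5, 103=23
Average turnaround = (20+23+5+23) / 4 = 71/4 = 17.75

17.75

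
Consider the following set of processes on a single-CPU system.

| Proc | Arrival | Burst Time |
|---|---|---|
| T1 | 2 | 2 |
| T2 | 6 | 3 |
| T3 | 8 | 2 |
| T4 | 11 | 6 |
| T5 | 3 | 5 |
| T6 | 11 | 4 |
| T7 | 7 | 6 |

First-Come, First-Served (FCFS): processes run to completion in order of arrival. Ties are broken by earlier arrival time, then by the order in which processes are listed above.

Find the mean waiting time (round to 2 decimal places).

Timeline: | idle 0-2 | T1 2-4 | T5 4-9 | T2 9-12 | T7 12-18 | T3 18-20 | T4 20-26 | T6 26-30 |
Completion: T1=4  T2=12  T3=20  T4=26  T5=9  T6=30  T7=18
Turnaround (C−A): T1=2  T2=6  T3=12  T4=15  T5=6  T6=19  T7=11
Waiting times: T1=0, T2=3, T3=10, T4=9, T5=1, T6=15, T7=5
Average waiting = (0+3+10+9+1+15+5) / 7 = 43/7 = 6.14

6.14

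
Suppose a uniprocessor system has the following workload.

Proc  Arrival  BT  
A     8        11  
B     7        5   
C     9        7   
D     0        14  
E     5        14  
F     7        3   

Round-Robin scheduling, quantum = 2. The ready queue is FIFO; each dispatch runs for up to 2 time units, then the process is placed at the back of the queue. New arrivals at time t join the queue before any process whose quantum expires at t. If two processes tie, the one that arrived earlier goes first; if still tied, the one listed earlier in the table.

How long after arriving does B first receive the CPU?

Timeline: | D 0-6 | E 6-8 | D 8-10 | B 10-12 | F 12-14 | A 14-16 | E 16-18 | C 18-20 | D 20-22 | B 22-24 | F 24-25 | A 25-27 | E 27-29 | C 29-31 | D 31-33 | B 33-34 | A 34-36 | E 36-38 | C 38-40 | D 40-42 | A 42-44 | E 44-46 | C 46-47 | A 47-49 | E 49-51 | A 51-52 | E 52-54 |
Completion: A=52  B=34  C=47  D=42  E=54  F=25
Turnaround (C−A): A=44  B=27  C=38  D=42  E=49  F=18
Response(B) = first start − arrival = 10 − 7 = 3

3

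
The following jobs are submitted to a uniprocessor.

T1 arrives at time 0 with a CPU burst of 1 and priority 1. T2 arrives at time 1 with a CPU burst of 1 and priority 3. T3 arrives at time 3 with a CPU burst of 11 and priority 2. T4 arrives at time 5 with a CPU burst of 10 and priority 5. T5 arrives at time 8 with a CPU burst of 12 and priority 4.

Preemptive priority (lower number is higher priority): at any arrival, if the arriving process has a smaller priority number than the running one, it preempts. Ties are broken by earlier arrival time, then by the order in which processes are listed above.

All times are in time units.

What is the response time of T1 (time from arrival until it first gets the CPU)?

Schedule: | T1 0-1 | T2 1-2 | idle 2-3 | T3 3-14 | T5 14-26 | T4 26-36 |
Completion: T1=1  T2=2  T3=14  T4=36  T5=26
Turnaround (C−A): T1=1  T2=1  T3=11  T4=31  T5=18
Response(T1) = first start − arrival = 0 − 0 = 0

0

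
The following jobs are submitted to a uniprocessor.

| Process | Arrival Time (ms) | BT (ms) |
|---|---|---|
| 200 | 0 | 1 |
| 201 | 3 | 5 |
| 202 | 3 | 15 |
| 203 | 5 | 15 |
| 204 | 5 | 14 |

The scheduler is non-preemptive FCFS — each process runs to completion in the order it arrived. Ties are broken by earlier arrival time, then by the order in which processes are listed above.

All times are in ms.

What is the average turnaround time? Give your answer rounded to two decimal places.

Gantt: | 200 0-1 | idle 1-3 | 201 3-8 | 202 8-23 | 203 23-38 | 204 38-52 |
Completion: 200=1  201=8  202=23  203=38  204=52
Turnaround (C−A): 200=1  201=5  202=20  203=33  204=47
Turnaround times: 200=1, 201=5, 202=20, 203=33, 204=47
Average turnaround = (1+5+20+33+47) / 5 = 106/5 = 21.20

21.20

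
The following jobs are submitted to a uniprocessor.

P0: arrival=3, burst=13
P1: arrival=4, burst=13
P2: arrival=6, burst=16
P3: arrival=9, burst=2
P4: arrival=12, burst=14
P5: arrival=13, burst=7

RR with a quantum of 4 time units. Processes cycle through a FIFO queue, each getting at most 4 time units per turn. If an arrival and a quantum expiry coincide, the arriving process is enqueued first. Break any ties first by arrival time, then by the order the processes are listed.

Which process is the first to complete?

Gantt: | idle 0-3 | P0 3-7 | P1 7-11 | P2 11-15 | P0 15-19 | P3 19-21 | P1 21-25 | P4 25-29 | P5 29-33 | P2 33-37 | P0 37-41 | P1 41-45 | P4 45-49 | P5 49-52 | P2 52-56 | P0 56-57 | P1 57-58 | P4 58-62 | P2 62-66 | P4 66-68 |
Completion: P0=57  P1=58  P2=66  P3=21  P4=68  P5=52
Turnaround (C−A): P0=54  P1=54  P2=60  P3=12  P4=56  P5=39
Finish order: P3 → P5 → P0 → P1 → P2 → P4

P3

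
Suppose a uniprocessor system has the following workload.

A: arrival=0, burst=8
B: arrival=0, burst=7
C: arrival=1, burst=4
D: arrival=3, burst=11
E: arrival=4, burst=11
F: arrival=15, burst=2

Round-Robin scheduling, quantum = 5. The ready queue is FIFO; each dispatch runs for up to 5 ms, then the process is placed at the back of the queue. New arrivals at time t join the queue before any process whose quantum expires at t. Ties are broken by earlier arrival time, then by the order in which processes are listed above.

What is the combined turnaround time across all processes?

Gantt: | A 0-5 | B 5-10 | C 10-14 | D 14-19 | E 19-24 | A 24-27 | B 27-29 | F 29-31 | D 31-36 | E 36-41 | D 41-42 | E 42-43 |
Completion: A=27  B=29  C=14  D=42  E=43  F=31
Turnaround (C−A): A=27  B=29  C=13  D=39  E=39  F=16
Turnaround = completion − arrival: A=27, B=29, C=13, D=39, E=39, F=16
Total turnaround = 27 + 29 + 13 + 39 + 39 + 16 = 163

163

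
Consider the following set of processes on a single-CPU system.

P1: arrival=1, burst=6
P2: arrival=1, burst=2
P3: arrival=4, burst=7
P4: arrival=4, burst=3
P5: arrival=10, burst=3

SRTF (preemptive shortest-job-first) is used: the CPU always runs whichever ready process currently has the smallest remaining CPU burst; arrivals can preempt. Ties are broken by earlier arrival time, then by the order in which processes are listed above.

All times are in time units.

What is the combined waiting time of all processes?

Gantt: | idle 0-1 | P2 1-3 | P1 3-4 | P4 4-7 | P1 7-12 | P5 12-15 | P3 15-22 |
Completion: P1=12  P2=3  P3=22  P4=7  P5=15
Turnaround (C−A): P1=11  P2=2  P3=18  P4=3  P5=5
Waiting = turnaround − burst: P1=5, P2=0, P3=11, P4=0, P5=2
Total waiting = 5 + 0 + 11 + 0 + 2 = 18

18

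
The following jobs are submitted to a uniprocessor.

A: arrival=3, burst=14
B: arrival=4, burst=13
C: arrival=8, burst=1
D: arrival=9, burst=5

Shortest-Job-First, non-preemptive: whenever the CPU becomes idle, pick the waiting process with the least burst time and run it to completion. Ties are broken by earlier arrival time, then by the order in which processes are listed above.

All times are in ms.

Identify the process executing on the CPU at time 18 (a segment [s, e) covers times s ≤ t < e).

Schedule: | idle 0-3 | A 3-17 | C 17-18 | D 18-23 | B 23-36 |
Completion: A=17  B=36  C=18  D=23

D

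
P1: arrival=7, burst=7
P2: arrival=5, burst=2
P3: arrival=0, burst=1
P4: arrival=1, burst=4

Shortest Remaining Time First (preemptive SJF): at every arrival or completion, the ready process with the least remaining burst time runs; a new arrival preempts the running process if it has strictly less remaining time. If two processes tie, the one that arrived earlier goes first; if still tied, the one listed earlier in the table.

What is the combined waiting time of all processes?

0

Timeline: | P3 0-1 | P4 1-5 | P2 5-7 | P1 7-14 |
Completion: P1=14  P2=7  P3=1  P4=5
Turnaround (C−A): P1=7  P2=2  P3=1  P4=4
Waiting = turnaround − burst: P1=0, P2=0, P3=0, P4=0
Total waiting = 0 + 0 + 0 + 0 = 0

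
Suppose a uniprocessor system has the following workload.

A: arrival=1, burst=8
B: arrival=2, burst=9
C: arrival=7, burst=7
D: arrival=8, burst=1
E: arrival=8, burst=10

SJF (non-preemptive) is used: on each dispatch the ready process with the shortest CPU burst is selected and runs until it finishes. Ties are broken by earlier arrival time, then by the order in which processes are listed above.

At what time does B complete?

26

Timeline: | idle 0-1 | A 1-9 | D 9-10 | C 10-17 | B 17-26 | E 26-36 |
Completion: A=9  B=26  C=17  D=10  E=36
Turnaround (C−A): A=8  B=24  C=10  D=2  E=28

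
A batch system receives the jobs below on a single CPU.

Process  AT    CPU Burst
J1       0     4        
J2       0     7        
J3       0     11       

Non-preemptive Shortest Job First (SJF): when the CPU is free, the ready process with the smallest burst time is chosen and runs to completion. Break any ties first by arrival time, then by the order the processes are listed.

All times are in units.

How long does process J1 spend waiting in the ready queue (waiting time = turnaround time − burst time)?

Schedule: | J1 0-4 | J2 4-11 | J3 11-22 |
Completion: J1=4  J2=11  J3=22
Turnaround (C−A): J1=4  J2=11  J3=22
Waiting(J1) = turnaround − burst = 4 − 4 = 0

0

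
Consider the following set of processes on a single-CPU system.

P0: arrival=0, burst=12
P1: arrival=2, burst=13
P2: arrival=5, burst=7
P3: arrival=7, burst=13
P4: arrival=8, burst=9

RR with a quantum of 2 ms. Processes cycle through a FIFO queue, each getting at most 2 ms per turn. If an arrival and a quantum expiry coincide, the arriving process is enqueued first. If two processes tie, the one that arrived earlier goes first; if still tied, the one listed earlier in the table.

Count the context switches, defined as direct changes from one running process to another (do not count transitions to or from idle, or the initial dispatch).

Schedule: | P0 0-2 | P1 2-4 | P0 4-6 | P1 6-8 | P2 8-10 | P0 10-12 | P3 12-14 | P4 14-16 | P1 16-18 | P2 18-20 | P0 20-22 | P3 22-24 | P4 24-26 | P1 26-28 | P2 28-30 | P0 30-32 | P3 32-34 | P4 34-36 | P1 36-38 | P2 38-39 | P0 39-41 | P3 41-43 | P4 43-45 | P1 45-47 | P3 47-49 | P4 49-50 | P1 50-51 | P3 51-54 |
Completion: P0=41  P1=51  P2=39  P3=54  P4=50
Turnaround (C−A): P0=41  P1=49  P2=34  P3=47  P4=42

27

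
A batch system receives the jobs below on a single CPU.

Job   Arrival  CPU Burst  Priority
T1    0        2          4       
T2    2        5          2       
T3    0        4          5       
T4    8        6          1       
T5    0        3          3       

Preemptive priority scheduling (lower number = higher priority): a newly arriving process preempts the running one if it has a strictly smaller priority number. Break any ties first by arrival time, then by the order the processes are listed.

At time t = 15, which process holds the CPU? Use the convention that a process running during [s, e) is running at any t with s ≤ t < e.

T1

Schedule: | T5 0-2 | T2 2-7 | T5 7-8 | T4 8-14 | T1 14-16 | T3 16-20 |
Completion: T1=16  T2=7  T3=20  T4=14  T5=8
Turnaround (C−A): T1=16  T2=5  T3=20  T4=6  T5=8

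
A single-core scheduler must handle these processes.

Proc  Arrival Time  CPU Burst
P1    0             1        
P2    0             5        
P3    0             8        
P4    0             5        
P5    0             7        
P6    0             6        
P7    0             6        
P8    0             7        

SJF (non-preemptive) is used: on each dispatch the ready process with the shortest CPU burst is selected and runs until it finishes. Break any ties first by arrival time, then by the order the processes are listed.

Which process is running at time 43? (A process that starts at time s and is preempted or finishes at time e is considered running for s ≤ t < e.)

P3

Timeline: | P1 0-1 | P2 1-6 | P4 6-11 | P6 11-17 | P7 17-23 | P5 23-30 | P8 30-37 | P3 37-45 |
Completion: P1=1  P2=6  P3=45  P4=11  P5=30  P6=17  P7=23  P8=37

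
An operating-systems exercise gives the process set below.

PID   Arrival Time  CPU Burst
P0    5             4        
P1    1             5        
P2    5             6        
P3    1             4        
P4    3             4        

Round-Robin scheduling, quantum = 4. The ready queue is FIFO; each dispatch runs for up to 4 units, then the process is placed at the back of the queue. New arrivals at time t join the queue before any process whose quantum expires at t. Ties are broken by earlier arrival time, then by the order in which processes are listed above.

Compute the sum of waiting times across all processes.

Schedule: | idle 0-1 | P1 1-5 | P3 5-9 | P4 9-13 | P0 13-17 | P2 17-21 | P1 21-22 | P2 22-24 |
Completion: P0=17  P1=22  P2=24  P3=9  P4=13
Turnaround (C−A): P0=12  P1=21  P2=19  P3=8  P4=10
Waiting = turnaround − burst: P0=8, P1=16, P2=13, P3=4, P4=6
Total waiting = 8 + 16 + 13 + 4 + 6 = 47

47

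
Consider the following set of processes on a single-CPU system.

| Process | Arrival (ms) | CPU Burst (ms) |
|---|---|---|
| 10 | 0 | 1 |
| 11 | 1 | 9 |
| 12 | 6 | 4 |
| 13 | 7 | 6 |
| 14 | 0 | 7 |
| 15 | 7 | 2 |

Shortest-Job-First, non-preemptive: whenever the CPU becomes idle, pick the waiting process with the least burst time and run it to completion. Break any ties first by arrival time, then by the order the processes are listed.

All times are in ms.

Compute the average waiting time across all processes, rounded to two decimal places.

Gantt: | 10 0-1 | 14 1-8 | 15 8-10 | 12 10-14 | 13 14-20 | 11 20-29 |
Completion: 10=1  11=29  12=14  13=20  14=8  15=10
Waiting times: 10=0, 11=19, 12=4, 13=7, 14=1, 15=1
Average waiting = (0+19+4+7+1+1) / 6 = 32/6 = 5.33

5.33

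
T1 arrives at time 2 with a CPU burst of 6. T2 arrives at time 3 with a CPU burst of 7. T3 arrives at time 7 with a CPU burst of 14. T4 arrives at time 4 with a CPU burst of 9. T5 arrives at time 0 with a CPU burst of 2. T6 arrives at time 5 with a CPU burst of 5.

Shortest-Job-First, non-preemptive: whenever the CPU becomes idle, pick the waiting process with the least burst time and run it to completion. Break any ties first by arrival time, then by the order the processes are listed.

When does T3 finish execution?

Timeline: | T5 0-2 | T1 2-8 | T6 8-13 | T2 13-20 | T4 20-29 | T3 29-43 |
Completion: T1=8  T2=20  T3=43  T4=29  T5=2  T6=13

43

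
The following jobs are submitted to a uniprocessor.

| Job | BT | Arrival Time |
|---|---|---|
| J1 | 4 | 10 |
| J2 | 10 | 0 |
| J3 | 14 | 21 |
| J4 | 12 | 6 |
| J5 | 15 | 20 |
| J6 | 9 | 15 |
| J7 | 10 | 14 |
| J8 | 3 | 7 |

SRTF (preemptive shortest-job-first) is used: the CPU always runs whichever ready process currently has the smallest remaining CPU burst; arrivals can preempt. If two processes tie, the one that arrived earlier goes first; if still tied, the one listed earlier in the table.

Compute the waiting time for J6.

Schedule: | J2 0-10 | J8 10-13 | J1 13-17 | J6 17-26 | J7 26-36 | J4 36-48 | J3 48-62 | J5 62-77 |
Completion: J1=17  J2=10  J3=62  J4=48  J5=77  J6=26  J7=36  J8=13
Turnaround (C−A): J1=7  J2=10  J3=41  J4=42  J5=57  J6=11  J7=22  J8=6
Waiting(J6) = turnaround − burst = 11 − 9 = 2

2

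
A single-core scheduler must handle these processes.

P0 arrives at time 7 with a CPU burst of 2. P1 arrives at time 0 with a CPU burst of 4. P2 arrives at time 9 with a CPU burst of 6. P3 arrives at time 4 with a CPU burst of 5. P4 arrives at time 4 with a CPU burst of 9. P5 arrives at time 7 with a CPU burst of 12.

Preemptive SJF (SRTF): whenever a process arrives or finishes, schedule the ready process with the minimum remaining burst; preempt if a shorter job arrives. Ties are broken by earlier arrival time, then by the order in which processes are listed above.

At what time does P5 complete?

Schedule: | P1 0-4 | P3 4-9 | P0 9-11 | P2 11-17 | P4 17-26 | P5 26-38 |
Completion: P0=11  P1=4  P2=17  P3=9  P4=26  P5=38
Turnaround (C−A): P0=4  P1=4  P2=8  P3=5  P4=22  P5=31

38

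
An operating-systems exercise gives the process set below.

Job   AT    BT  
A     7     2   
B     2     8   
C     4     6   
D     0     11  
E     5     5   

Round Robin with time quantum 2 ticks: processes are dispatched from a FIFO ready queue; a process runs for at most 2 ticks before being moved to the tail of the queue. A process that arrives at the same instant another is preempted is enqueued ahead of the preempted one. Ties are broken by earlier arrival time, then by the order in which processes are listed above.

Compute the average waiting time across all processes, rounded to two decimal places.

16.20

Timeline: | D 0-2 | B 2-4 | D 4-6 | C 6-8 | B 8-10 | E 10-12 | D 12-14 | A 14-16 | C 16-18 | B 18-20 | E 20-22 | D 22-24 | C 24-26 | B 26-28 | E 28-29 | D 29-32 |
Completion: A=16  B=28  C=26  D=32  E=29
Waiting times: A=7, B=18, C=16, D=21, E=19
Average waiting = (7+18+16+21+19) / 5 = 81/5 = 16.20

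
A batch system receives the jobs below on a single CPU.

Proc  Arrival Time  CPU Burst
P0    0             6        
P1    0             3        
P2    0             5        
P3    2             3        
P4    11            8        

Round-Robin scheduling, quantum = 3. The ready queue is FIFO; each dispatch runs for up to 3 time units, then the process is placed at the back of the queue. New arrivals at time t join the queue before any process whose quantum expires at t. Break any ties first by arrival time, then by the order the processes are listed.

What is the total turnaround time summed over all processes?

Timeline: | P0 0-3 | P1 3-6 | P2 6-9 | P3 9-12 | P0 12-15 | P2 15-17 | P4 17-25 |
Completion: P0=15  P1=6  P2=17  P3=12  P4=25
Turnaround (C−A): P0=15  P1=6  P2=17  P3=10  P4=14
Turnaround = completion − arrival: P0=15, P1=6, P2=17, P3=10, P4=14
Total turnaround = 15 + 6 + 17 + 10 + 14 = 62

62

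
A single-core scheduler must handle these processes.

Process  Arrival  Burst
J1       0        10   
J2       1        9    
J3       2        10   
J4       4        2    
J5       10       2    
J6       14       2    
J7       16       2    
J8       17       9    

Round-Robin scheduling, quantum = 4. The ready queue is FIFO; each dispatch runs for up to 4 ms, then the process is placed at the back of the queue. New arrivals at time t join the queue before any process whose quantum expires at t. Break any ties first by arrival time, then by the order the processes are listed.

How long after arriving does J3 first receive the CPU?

6

Schedule: | J1 0-4 | J2 4-8 | J3 8-12 | J4 12-14 | J1 14-18 | J2 18-22 | J5 22-24 | J3 24-28 | J6 28-30 | J7 30-32 | J8 32-36 | J1 36-38 | J2 38-39 | J3 39-41 | J8 41-46 |
Completion: J1=38  J2=39  J3=41  J4=14  J5=24  J6=30  J7=32  J8=46
Turnaround (C−A): J1=38  J2=38  J3=39  J4=10  J5=14  J6=16  J7=16  J8=29
Response(J3) = first start − arrival = 8 − 2 = 6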